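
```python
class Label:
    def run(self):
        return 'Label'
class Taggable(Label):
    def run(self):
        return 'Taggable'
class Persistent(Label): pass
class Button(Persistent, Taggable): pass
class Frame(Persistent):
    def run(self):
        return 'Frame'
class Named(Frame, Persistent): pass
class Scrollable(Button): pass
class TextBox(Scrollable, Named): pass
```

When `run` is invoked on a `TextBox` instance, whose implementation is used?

Frame

L[TextBox] = TextBox + merge(L[Scrollable], L[Named], [Scrollable Named])
  take Scrollable:  [Scrollable Button Persistent Taggable Label object] + [Named Frame Persistent Label object] + [Scrollable Named]
  take Button:  [Button Persistent Taggable Label object] + [Named Frame Persistent Label object] + [Named]
  take Named:  [Persistent Taggable Label object] + [Named Frame Persistent Label object] + [Named]
  take Frame:  [Persistent Taggable Label object] + [Frame Persistent Label object]
  take Persistent:  [Persistent Taggable Label object] + [Persistent Label object]
  take Taggable:  [Taggable Label object] + [Label object]
  take Label:  [Label object] + [Label object]
  take object:  [object] + [object]
MRO: TextBox Scrollable Button Named Frame Persistent Taggable Label object
run is defined in: Frame, Label, Taggable. First along the MRO is Frame.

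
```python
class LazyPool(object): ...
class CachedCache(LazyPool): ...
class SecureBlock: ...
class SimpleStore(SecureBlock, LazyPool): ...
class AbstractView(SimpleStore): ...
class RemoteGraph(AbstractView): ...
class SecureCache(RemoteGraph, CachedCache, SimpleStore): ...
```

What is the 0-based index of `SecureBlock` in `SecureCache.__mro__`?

L[SecureCache] = SecureCache + merge(L[RemoteGraph], L[CachedCache], L[SimpleStore], [RemoteGraph CachedCache SimpleStore])
  take RemoteGraph:  [RemoteGraph AbstractView SimpleStore SecureBlock LazyPool object] + [CachedCache LazyPool object] + [SimpleStore SecureBlock LazyPool object] + [RemoteGraph CachedCache SimpleStore]
  take AbstractView:  [AbstractView SimpleStore SecureBlock LazyPool object] + [CachedCache LazyPool object] + [SimpleStore SecureBlock LazyPool object] + [CachedCache SimpleStore]
  take CachedCache:  [SimpleStore SecureBlock LazyPool object] + [CachedCache LazyPool object] + [SimpleStore SecureBlock LazyPool object] + [CachedCache SimpleStore]
  take SimpleStore:  [SimpleStore SecureBlock LazyPool object] + [LazyPool object] + [SimpleStore SecureBlock LazyPool object] + [SimpleStore]
  take SecureBlock:  [SecureBlock LazyPool object] + [LazyPool object] + [SecureBlock LazyPool object]
  take LazyPool:  [LazyPool object] + [LazyPool object] + [LazyPool object]
  take object:  [object] + [object] + [object]
MRO: SecureCache RemoteGraph AbstractView CachedCache SimpleStore SecureBlock LazyPool object
SecureBlock sits at index 5.

5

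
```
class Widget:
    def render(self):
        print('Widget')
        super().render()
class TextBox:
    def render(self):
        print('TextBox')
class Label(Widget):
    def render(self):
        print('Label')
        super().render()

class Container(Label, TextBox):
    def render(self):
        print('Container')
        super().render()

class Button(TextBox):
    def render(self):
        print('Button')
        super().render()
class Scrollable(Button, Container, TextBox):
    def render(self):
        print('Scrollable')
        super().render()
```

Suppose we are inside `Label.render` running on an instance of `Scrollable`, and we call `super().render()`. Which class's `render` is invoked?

L[Scrollable] = Scrollable + merge(L[Button], L[Container], L[TextBox], [Button Container TextBox])
  take Button:  [Button TextBox object] + [Container Label Widget TextBox object] + [TextBox object] + [Button Container TextBox]
  take Container:  [TextBox object] + [Container Label Widget TextBox object] + [TextBox object] + [Container TextBox]
  take Label:  [TextBox object] + [Label Widget TextBox object] + [TextBox object] + [TextBox]
  take Widget:  [TextBox object] + [Widget TextBox object] + [TextBox object] + [TextBox]
  take TextBox:  [TextBox object] + [TextBox object] + [TextBox object] + [TextBox]
  take object:  [object] + [object] + [object]
MRO: Scrollable Button Container Label Widget TextBox object
super() in Label.render on a Scrollable instance goes to the class after Label in Scrollable's MRO: Widget.

Widget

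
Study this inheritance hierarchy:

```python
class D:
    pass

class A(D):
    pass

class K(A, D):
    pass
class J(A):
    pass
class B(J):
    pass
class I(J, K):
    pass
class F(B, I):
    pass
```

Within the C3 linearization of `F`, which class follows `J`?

K

L[F] = F + merge(L[B], L[I], [B I])
  take B:  [B J A D object] + [I J K A D object] + [B I]
  take I:  [J A D object] + [I J K A D object] + [I]
  take J:  [J A D object] + [J K A D object]
  take K:  [A D object] + [K A D object]
  take A:  [A D object] + [A D object]
  take D:  [D object] + [D object]
  take object:  [object] + [object]
MRO: F B I J K A D object
J is at position 3; next is K.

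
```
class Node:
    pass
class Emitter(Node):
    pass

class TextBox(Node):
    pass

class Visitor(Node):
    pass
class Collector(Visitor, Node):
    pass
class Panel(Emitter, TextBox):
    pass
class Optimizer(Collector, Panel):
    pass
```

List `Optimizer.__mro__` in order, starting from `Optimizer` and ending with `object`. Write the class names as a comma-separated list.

L[Optimizer] = Optimizer + merge(L[Collector], L[Panel], [Collector Panel])
  take Collector:  [Collector Visitor Node object] + [Panel Emitter TextBox Node object] + [Collector Panel]
  take Visitor:  [Visitor Node object] + [Panel Emitter TextBox Node object] + [Panel]
  take Panel:  [Node object] + [Panel Emitter TextBox Node object] + [Panel]
  take Emitter:  [Node object] + [Emitter TextBox Node object]
  take TextBox:  [Node object] + [TextBox Node object]
  take Node:  [Node object] + [Node object]
  take object:  [object] + [object]

Optimizer, Collector, Visitor, Panel, Emitter, TextBox, Node, object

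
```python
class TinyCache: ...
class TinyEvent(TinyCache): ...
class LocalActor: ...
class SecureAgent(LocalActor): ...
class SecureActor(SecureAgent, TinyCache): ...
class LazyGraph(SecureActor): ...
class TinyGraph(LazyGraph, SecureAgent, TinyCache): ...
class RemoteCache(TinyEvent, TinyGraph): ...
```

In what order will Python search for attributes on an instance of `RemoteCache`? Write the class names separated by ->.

RemoteCache -> TinyEvent -> TinyGraph -> LazyGraph -> SecureActor -> SecureAgent -> LocalActor -> TinyCache -> object

L[RemoteCache] = RemoteCache + merge(L[TinyEvent], L[TinyGraph], [TinyEvent TinyGraph])
  take TinyEvent:  [TinyEvent TinyCache object] + [TinyGraph LazyGraph SecureActor SecureAgent LocalActor TinyCache object] + [TinyEvent TinyGraph]
  take TinyGraph:  [TinyCache object] + [TinyGraph LazyGraph SecureActor SecureAgent LocalActor TinyCache object] + [TinyGraph]
  take LazyGraph:  [TinyCache object] + [LazyGraph SecureActor SecureAgent LocalActor TinyCache object]
  take SecureActor:  [TinyCache object] + [SecureActor SecureAgent LocalActor TinyCache object]
  take SecureAgent:  [TinyCache object] + [SecureAgent LocalActor TinyCache object]
  take LocalActor:  [TinyCache object] + [LocalActor TinyCache object]
  take TinyCache:  [TinyCache object] + [TinyCache object]
  take object:  [object] + [object]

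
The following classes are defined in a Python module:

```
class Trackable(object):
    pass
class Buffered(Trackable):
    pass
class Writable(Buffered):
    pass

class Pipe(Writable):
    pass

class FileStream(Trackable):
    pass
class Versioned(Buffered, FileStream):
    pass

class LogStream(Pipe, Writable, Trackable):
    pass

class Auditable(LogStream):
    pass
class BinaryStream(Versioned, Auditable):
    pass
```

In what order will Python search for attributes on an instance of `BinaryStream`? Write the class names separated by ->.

BinaryStream -> Versioned -> Auditable -> LogStream -> Pipe -> Writable -> Buffered -> FileStream -> Trackable -> object

L[BinaryStream] = BinaryStream + merge(L[Versioned], L[Auditable], [Versioned Auditable])
  take Versioned:  [Versioned Buffered FileStream Trackable object] + [Auditable LogStream Pipe Writable Buffered Trackable object] + [Versioned Auditable]
  take Auditable:  [Buffered FileStream Trackable object] + [Auditable LogStream Pipe Writable Buffered Trackable object] + [Auditable]
  take LogStream:  [Buffered FileStream Trackable object] + [LogStream Pipe Writable Buffered Trackable object]
  take Pipe:  [Buffered FileStream Trackable object] + [Pipe Writable Buffered Trackable object]
  take Writable:  [Buffered FileStream Trackable object] + [Writable Buffered Trackable object]
  take Buffered:  [Buffered FileStream Trackable object] + [Buffered Trackable object]
  take FileStream:  [FileStream Trackable object] + [Trackable object]
  take Trackable:  [Trackable object] + [Trackable object]
  take object:  [object] + [object]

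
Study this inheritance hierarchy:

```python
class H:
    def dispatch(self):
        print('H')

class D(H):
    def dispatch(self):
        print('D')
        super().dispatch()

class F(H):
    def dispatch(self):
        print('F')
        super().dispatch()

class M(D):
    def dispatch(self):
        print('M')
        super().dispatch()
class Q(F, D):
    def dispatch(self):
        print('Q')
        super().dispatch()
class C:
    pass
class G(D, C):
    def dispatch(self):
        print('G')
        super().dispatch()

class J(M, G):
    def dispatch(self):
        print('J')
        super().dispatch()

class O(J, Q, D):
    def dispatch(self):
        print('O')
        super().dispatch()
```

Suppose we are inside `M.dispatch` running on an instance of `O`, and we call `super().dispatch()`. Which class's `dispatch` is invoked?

G

L[O] = O + merge(L[J], L[Q], L[D], [J Q D])
  take J:  [J M G D H C object] + [Q F D H object] + [D H object] + [J Q D]
  take M:  [M G D H C object] + [Q F D H object] + [D H object] + [Q D]
  take G:  [G D H C object] + [Q F D H object] + [D H object] + [Q D]
  take Q:  [D H C object] + [Q F D H object] + [D H object] + [Q D]
  take F:  [D H C object] + [F D H object] + [D H object] + [D]
  take D:  [D H C object] + [D H object] + [D H object] + [D]
  take H:  [H C object] + [H object] + [H object]
  take C:  [C object] + [object] + [object]
  take object:  [object] + [object] + [object]
MRO: O J M G Q F D H C object
super() in M.dispatch on a O instance goes to the class after M in O's MRO: G.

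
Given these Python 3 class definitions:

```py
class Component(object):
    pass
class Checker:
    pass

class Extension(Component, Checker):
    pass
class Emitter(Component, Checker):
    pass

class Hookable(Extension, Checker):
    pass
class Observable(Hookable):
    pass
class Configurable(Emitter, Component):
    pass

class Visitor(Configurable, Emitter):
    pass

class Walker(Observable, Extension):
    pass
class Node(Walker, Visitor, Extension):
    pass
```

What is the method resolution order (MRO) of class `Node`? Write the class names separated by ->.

L[Node] = Node + merge(L[Walker], L[Visitor], L[Extension], [Walker Visitor Extension])
  take Walker:  [Walker Observable Hookable Extension Component Checker object] + [Visitor Configurable Emitter Component Checker object] + [Extension Component Checker object] + [Walker Visitor Extension]
  take Observable:  [Observable Hookable Extension Component Checker object] + [Visitor Configurable Emitter Component Checker object] + [Extension Component Checker object] + [Visitor Extension]
  take Hookable:  [Hookable Extension Component Checker object] + [Visitor Configurable Emitter Component Checker object] + [Extension Component Checker object] + [Visitor Extension]
  take Visitor:  [Extension Component Checker object] + [Visitor Configurable Emitter Component Checker object] + [Extension Component Checker object] + [Visitor Extension]
  take Extension:  [Extension Component Checker object] + [Configurable Emitter Component Checker object] + [Extension Component Checker object] + [Extension]
  take Configurable:  [Component Checker object] + [Configurable Emitter Component Checker object] + [Component Checker object]
  take Emitter:  [Component Checker object] + [Emitter Component Checker object] + [Component Checker object]
  take Component:  [Component Checker object] + [Component Checker object] + [Component Checker object]
  take Checker:  [Checker object] + [Checker object] + [Checker object]
  take object:  [object] + [object] + [object]

Node -> Walker -> Observable -> Hookable -> Visitor -> Extension -> Configurable -> Emitter -> Component -> Checker -> object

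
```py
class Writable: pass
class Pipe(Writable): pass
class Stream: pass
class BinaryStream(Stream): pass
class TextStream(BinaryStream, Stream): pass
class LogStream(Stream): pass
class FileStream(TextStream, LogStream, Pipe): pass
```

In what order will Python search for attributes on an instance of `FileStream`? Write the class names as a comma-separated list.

L[FileStream] = FileStream + merge(L[TextStream], L[LogStream], L[Pipe], [TextStream LogStream Pipe])
  take TextStream:  [TextStream BinaryStream Stream object] + [LogStream Stream object] + [Pipe Writable object] + [TextStream LogStream Pipe]
  take BinaryStream:  [BinaryStream Stream object] + [LogStream Stream object] + [Pipe Writable object] + [LogStream Pipe]
  take LogStream:  [Stream object] + [LogStream Stream object] + [Pipe Writable object] + [LogStream Pipe]
  take Stream:  [Stream object] + [Stream object] + [Pipe Writable object] + [Pipe]
  take Pipe:  [object] + [object] + [Pipe Writable object] + [Pipe]
  take Writable:  [object] + [object] + [Writable object]
  take object:  [object] + [object] + [object]

FileStream, TextStream, BinaryStream, LogStream, Stream, Pipe, Writable, object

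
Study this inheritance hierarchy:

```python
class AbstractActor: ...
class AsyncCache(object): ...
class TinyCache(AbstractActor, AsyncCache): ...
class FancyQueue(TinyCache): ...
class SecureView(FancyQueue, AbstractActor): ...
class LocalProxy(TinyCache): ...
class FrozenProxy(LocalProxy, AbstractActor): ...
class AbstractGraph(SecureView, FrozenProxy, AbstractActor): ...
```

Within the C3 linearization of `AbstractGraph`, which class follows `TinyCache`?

AbstractActor

L[AbstractGraph] = AbstractGraph + merge(L[SecureView], L[FrozenProxy], L[AbstractActor], [SecureView FrozenProxy AbstractActor])
  take SecureView:  [SecureView FancyQueue TinyCache AbstractActor AsyncCache object] + [FrozenProxy LocalProxy TinyCache AbstractActor AsyncCache object] + [AbstractActor object] + [SecureView FrozenProxy AbstractActor]
  take FancyQueue:  [FancyQueue TinyCache AbstractActor AsyncCache object] + [FrozenProxy LocalProxy TinyCache AbstractActor AsyncCache object] + [AbstractActor object] + [FrozenProxy AbstractActor]
  take FrozenProxy:  [TinyCache AbstractActor AsyncCache object] + [FrozenProxy LocalProxy TinyCache AbstractActor AsyncCache object] + [AbstractActor object] + [FrozenProxy AbstractActor]
  take LocalProxy:  [TinyCache AbstractActor AsyncCache object] + [LocalProxy TinyCache AbstractActor AsyncCache object] + [AbstractActor object] + [AbstractActor]
  take TinyCache:  [TinyCache AbstractActor AsyncCache object] + [TinyCache AbstractActor AsyncCache object] + [AbstractActor object] + [AbstractActor]
  take AbstractActor:  [AbstractActor AsyncCache object] + [AbstractActor AsyncCache object] + [AbstractActor object] + [AbstractActor]
  take AsyncCache:  [AsyncCache object] + [AsyncCache object] + [object]
  take object:  [object] + [object] + [object]
MRO: AbstractGraph SecureView FancyQueue FrozenProxy LocalProxy TinyCache AbstractActor AsyncCache object
TinyCache is at position 5; next is AbstractActor.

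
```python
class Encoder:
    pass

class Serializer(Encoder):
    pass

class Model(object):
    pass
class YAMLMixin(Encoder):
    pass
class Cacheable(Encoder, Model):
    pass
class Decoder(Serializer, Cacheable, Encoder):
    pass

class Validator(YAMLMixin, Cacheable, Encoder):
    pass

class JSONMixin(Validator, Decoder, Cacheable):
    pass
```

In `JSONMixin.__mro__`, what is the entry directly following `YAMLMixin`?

L[JSONMixin] = JSONMixin + merge(L[Validator], L[Decoder], L[Cacheable], [Validator Decoder Cacheable])
  take Validator:  [Validator YAMLMixin Cacheable Encoder Model object] + [Decoder Serializer Cacheable Encoder Model object] + [Cacheable Encoder Model object] + [Validator Decoder Cacheable]
  take YAMLMixin:  [YAMLMixin Cacheable Encoder Model object] + [Decoder Serializer Cacheable Encoder Model object] + [Cacheable Encoder Model object] + [Decoder Cacheable]
  take Decoder:  [Cacheable Encoder Model object] + [Decoder Serializer Cacheable Encoder Model object] + [Cacheable Encoder Model object] + [Decoder Cacheable]
  take Serializer:  [Cacheable Encoder Model object] + [Serializer Cacheable Encoder Model object] + [Cacheable Encoder Model object] + [Cacheable]
  take Cacheable:  [Cacheable Encoder Model object] + [Cacheable Encoder Model object] + [Cacheable Encoder Model object] + [Cacheable]
  take Encoder:  [Encoder Model object] + [Encoder Model object] + [Encoder Model object]
  take Model:  [Model object] + [Model object] + [Model object]
  take object:  [object] + [object] + [object]
MRO: JSONMixin Validator YAMLMixin Decoder Serializer Cacheable Encoder Model object
YAMLMixin is at position 2; next is Decoder.

Decoder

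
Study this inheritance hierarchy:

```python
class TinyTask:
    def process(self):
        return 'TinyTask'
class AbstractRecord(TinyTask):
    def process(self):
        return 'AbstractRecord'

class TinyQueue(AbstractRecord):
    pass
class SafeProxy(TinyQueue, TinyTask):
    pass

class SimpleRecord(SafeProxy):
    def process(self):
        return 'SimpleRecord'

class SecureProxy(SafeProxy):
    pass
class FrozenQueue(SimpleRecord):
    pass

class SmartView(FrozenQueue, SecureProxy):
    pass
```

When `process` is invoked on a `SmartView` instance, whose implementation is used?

L[SmartView] = SmartView + merge(L[FrozenQueue], L[SecureProxy], [FrozenQueue SecureProxy])
  take FrozenQueue:  [FrozenQueue SimpleRecord SafeProxy TinyQueue AbstractRecord TinyTask object] + [SecureProxy SafeProxy TinyQueue AbstractRecord TinyTask object] + [FrozenQueue SecureProxy]
  take SimpleRecord:  [SimpleRecord SafeProxy TinyQueue AbstractRecord TinyTask object] + [SecureProxy SafeProxy TinyQueue AbstractRecord TinyTask object] + [SecureProxy]
  take SecureProxy:  [SafeProxy TinyQueue AbstractRecord TinyTask object] + [SecureProxy SafeProxy TinyQueue AbstractRecord TinyTask object] + [SecureProxy]
  take SafeProxy:  [SafeProxy TinyQueue AbstractRecord TinyTask object] + [SafeProxy TinyQueue AbstractRecord TinyTask object]
  take TinyQueue:  [TinyQueue AbstractRecord TinyTask object] + [TinyQueue AbstractRecord TinyTask object]
  take AbstractRecord:  [AbstractRecord TinyTask object] + [AbstractRecord TinyTask object]
  take TinyTask:  [TinyTask object] + [TinyTask object]
  take object:  [object] + [object]
MRO: SmartView FrozenQueue SimpleRecord SecureProxy SafeProxy TinyQueue AbstractRecord TinyTask object
process is defined in: AbstractRecord, SimpleRecord, TinyTask. First along the MRO is SimpleRecord.

SimpleRecord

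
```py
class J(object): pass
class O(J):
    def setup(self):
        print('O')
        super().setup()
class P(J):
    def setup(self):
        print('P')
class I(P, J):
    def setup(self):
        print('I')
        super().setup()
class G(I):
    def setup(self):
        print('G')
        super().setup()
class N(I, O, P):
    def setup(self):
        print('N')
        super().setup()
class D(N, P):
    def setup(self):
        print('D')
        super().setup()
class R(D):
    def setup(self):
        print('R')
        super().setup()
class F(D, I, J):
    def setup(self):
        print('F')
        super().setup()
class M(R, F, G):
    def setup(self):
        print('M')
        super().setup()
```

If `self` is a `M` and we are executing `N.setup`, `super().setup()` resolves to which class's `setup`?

L[M] = M + merge(L[R], L[F], L[G], [R F G])
  take R:  [R D N I O P J object] + [F D N I O P J object] + [G I P J object] + [R F G]
  take F:  [D N I O P J object] + [F D N I O P J object] + [G I P J object] + [F G]
  take D:  [D N I O P J object] + [D N I O P J object] + [G I P J object] + [G]
  take N:  [N I O P J object] + [N I O P J object] + [G I P J object] + [G]
  take G:  [I O P J object] + [I O P J object] + [G I P J object] + [G]
  take I:  [I O P J object] + [I O P J object] + [I P J object]
  take O:  [O P J object] + [O P J object] + [P J object]
  take P:  [P J object] + [P J object] + [P J object]
  take J:  [J object] + [J object] + [J object]
  take object:  [object] + [object] + [object]
MRO: M R F D N G I O P J object
super() in N.setup on a M instance goes to the class after N in M's MRO: G.

G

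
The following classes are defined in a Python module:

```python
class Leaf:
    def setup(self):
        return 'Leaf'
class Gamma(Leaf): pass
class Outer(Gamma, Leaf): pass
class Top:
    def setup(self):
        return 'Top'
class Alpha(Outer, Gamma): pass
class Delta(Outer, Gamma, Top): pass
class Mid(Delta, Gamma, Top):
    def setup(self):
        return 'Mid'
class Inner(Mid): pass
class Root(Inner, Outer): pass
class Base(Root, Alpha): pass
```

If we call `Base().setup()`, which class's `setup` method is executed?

L[Base] = Base + merge(L[Root], L[Alpha], [Root Alpha])
  take Root:  [Root Inner Mid Delta Outer Gamma Leaf Top object] + [Alpha Outer Gamma Leaf object] + [Root Alpha]
  take Inner:  [Inner Mid Delta Outer Gamma Leaf Top object] + [Alpha Outer Gamma Leaf object] + [Alpha]
  take Mid:  [Mid Delta Outer Gamma Leaf Top object] + [Alpha Outer Gamma Leaf object] + [Alpha]
  take Delta:  [Delta Outer Gamma Leaf Top object] + [Alpha Outer Gamma Leaf object] + [Alpha]
  take Alpha:  [Outer Gamma Leaf Top object] + [Alpha Outer Gamma Leaf object] + [Alpha]
  take Outer:  [Outer Gamma Leaf Top object] + [Outer Gamma Leaf object]
  take Gamma:  [Gamma Leaf Top object] + [Gamma Leaf object]
  take Leaf:  [Leaf Top object] + [Leaf object]
  take Top:  [Top object] + [object]
  take object:  [object] + [object]
MRO: Base Root Inner Mid Delta Alpha Outer Gamma Leaf Top object
setup is defined in: Leaf, Mid, Top. First along the MRO is Mid.

Mid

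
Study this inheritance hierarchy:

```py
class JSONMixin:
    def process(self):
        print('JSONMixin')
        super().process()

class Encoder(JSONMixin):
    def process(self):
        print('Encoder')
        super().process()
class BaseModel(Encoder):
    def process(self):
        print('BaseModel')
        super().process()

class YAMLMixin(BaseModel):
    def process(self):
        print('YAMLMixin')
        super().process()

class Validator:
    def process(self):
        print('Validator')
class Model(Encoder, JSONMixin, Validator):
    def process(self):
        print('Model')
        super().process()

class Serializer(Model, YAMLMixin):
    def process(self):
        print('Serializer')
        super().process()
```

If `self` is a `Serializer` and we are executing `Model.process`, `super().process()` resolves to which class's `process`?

L[Serializer] = Serializer + merge(L[Model], L[YAMLMixin], [Model YAMLMixin])
  take Model:  [Model Encoder JSONMixin Validator object] + [YAMLMixin BaseModel Encoder JSONMixin object] + [Model YAMLMixin]
  take YAMLMixin:  [Encoder JSONMixin Validator object] + [YAMLMixin BaseModel Encoder JSONMixin object] + [YAMLMixin]
  take BaseModel:  [Encoder JSONMixin Validator object] + [BaseModel Encoder JSONMixin object]
  take Encoder:  [Encoder JSONMixin Validator object] + [Encoder JSONMixin object]
  take JSONMixin:  [JSONMixin Validator object] + [JSONMixin object]
  take Validator:  [Validator object] + [object]
  take object:  [object] + [object]
MRO: Serializer Model YAMLMixin BaseModel Encoder JSONMixin Validator object
super() in Model.process on a Serializer instance goes to the class after Model in Serializer's MRO: YAMLMixin.

YAMLMixin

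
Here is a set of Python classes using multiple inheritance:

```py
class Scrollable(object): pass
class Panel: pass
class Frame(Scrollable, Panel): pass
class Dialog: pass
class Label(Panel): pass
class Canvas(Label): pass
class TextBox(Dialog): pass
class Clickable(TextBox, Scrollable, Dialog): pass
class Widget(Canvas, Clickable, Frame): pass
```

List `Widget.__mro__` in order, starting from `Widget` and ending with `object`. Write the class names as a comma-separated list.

Widget, Canvas, Label, Clickable, TextBox, Frame, Scrollable, Panel, Dialog, object

L[Widget] = Widget + merge(L[Canvas], L[Clickable], L[Frame], [Canvas Clickable Frame])
  take Canvas:  [Canvas Label Panel object] + [Clickable TextBox Scrollable Dialog object] + [Frame Scrollable Panel object] + [Canvas Clickable Frame]
  take Label:  [Label Panel object] + [Clickable TextBox Scrollable Dialog object] + [Frame Scrollable Panel object] + [Clickable Frame]
  take Clickable:  [Panel object] + [Clickable TextBox Scrollable Dialog object] + [Frame Scrollable Panel object] + [Clickable Frame]
  take TextBox:  [Panel object] + [TextBox Scrollable Dialog object] + [Frame Scrollable Panel object] + [Frame]
  take Frame:  [Panel object] + [Scrollable Dialog object] + [Frame Scrollable Panel object] + [Frame]
  take Scrollable:  [Panel object] + [Scrollable Dialog object] + [Scrollable Panel object]
  take Panel:  [Panel object] + [Dialog object] + [Panel object]
  take Dialog:  [object] + [Dialog object] + [object]
  take object:  [object] + [object] + [object]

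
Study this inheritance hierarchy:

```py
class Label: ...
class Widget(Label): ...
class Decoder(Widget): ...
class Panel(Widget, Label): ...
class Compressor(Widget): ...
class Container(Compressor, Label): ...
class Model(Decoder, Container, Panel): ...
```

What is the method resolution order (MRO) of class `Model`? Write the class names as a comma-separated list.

Model, Decoder, Container, Compressor, Panel, Widget, Label, object

L[Model] = Model + merge(L[Decoder], L[Container], L[Panel], [Decoder Container Panel])
  take Decoder:  [Decoder Widget Label object] + [Container Compressor Widget Label object] + [Panel Widget Label object] + [Decoder Container Panel]
  take Container:  [Widget Label object] + [Container Compressor Widget Label object] + [Panel Widget Label object] + [Container Panel]
  take Compressor:  [Widget Label object] + [Compressor Widget Label object] + [Panel Widget Label object] + [Panel]
  take Panel:  [Widget Label object] + [Widget Label object] + [Panel Widget Label object] + [Panel]
  take Widget:  [Widget Label object] + [Widget Label object] + [Widget Label object]
  take Label:  [Label object] + [Label object] + [Label object]
  take object:  [object] + [object] + [object]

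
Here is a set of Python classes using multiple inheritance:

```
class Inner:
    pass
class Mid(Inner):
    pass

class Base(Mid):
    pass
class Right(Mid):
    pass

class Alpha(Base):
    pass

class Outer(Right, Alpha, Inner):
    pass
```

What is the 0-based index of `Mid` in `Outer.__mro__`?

L[Outer] = Outer + merge(L[Right], L[Alpha], L[Inner], [Right Alpha Inner])
  take Right:  [Right Mid Inner object] + [Alpha Base Mid Inner object] + [Inner object] + [Right Alpha Inner]
  take Alpha:  [Mid Inner object] + [Alpha Base Mid Inner object] + [Inner object] + [Alpha Inner]
  take Base:  [Mid Inner object] + [Base Mid Inner object] + [Inner object] + [Inner]
  take Mid:  [Mid Inner object] + [Mid Inner object] + [Inner object] + [Inner]
  take Inner:  [Inner object] + [Inner object] + [Inner object] + [Inner]
  take object:  [object] + [object] + [object]
MRO: Outer Right Alpha Base Mid Inner object
Mid sits at index 4.

4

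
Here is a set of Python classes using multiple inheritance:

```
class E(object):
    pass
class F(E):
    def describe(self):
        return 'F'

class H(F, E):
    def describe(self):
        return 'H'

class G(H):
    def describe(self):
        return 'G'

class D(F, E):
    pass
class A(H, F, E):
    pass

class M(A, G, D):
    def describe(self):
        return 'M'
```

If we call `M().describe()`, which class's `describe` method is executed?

M

L[M] = M + merge(L[A], L[G], L[D], [A G D])
  take A:  [A H F E object] + [G H F E object] + [D F E object] + [A G D]
  take G:  [H F E object] + [G H F E object] + [D F E object] + [G D]
  take H:  [H F E object] + [H F E object] + [D F E object] + [D]
  take D:  [F E object] + [F E object] + [D F E object] + [D]
  take F:  [F E object] + [F E object] + [F E object]
  take E:  [E object] + [E object] + [E object]
  take object:  [object] + [object] + [object]
MRO: M A G H D F E object
describe is defined in: F, G, H, M. First along the MRO is M.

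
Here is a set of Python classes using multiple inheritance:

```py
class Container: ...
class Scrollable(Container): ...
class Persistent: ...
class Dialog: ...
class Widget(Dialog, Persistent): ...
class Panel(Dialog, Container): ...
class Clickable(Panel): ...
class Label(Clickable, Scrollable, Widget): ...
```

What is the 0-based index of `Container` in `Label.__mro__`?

6

L[Label] = Label + merge(L[Clickable], L[Scrollable], L[Widget], [Clickable Scrollable Widget])
  take Clickable:  [Clickable Panel Dialog Container object] + [Scrollable Container object] + [Widget Dialog Persistent object] + [Clickable Scrollable Widget]
  take Panel:  [Panel Dialog Container object] + [Scrollable Container object] + [Widget Dialog Persistent object] + [Scrollable Widget]
  take Scrollable:  [Dialog Container object] + [Scrollable Container object] + [Widget Dialog Persistent object] + [Scrollable Widget]
  take Widget:  [Dialog Container object] + [Container object] + [Widget Dialog Persistent object] + [Widget]
  take Dialog:  [Dialog Container object] + [Container object] + [Dialog Persistent object]
  take Container:  [Container object] + [Container object] + [Persistent object]
  take Persistent:  [object] + [object] + [Persistent object]
  take object:  [object] + [object] + [object]
MRO: Label Clickable Panel Scrollable Widget Dialog Container Persistent object
Container sits at index 6.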